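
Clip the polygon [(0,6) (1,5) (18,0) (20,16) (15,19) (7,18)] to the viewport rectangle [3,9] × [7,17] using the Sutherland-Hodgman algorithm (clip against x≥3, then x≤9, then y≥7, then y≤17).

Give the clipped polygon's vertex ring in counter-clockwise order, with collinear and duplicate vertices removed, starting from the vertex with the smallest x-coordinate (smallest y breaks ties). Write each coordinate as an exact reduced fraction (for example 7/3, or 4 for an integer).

Clipped polygon: [(3,7) (9,7) (9,17) (77/12,17) (3,78/7)]

1. After x ≥ 3: [(3,78/7) (3,75/17) (18,0) (20,16) (15,19) (7,18)]
2. After x ≤ 9: [(3,78/7) (3,75/17) (9,45/17) (9,73/4) (7,18)]
3. After y ≥ 7: [(3,78/7) (3,7) (9,7) (9,73/4) (7,18)]
4. After y ≤ 17: [(77/12,17) (3,78/7) (3,7) (9,7) (9,17)]
5. Canonical ring: [(3,7) (9,7) (9,17) (77/12,17) (3,78/7)]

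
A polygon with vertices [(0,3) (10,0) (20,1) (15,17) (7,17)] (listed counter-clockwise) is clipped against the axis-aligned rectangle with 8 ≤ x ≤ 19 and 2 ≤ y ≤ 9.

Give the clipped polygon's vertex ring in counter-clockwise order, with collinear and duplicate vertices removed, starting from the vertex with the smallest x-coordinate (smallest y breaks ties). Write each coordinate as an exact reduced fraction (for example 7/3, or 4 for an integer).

1. After x ≥ 8: [(8,3/5) (10,0) (20,1) (15,17) (8,17)]
2. After x ≤ 19: [(8,3/5) (10,0) (19,9/10) (19,21/5) (15,17) (8,17)]
3. After y ≥ 2: [(8,2) (19,2) (19,21/5) (15,17) (8,17)]
4. After y ≤ 9: [(8,9) (8,2) (19,2) (19,21/5) (35/2,9)]
5. Canonical ring: [(8,2) (19,2) (19,21/5) (35/2,9) (8,9)]

Clipped polygon: [(8,2) (19,2) (19,21/5) (35/2,9) (8,9)]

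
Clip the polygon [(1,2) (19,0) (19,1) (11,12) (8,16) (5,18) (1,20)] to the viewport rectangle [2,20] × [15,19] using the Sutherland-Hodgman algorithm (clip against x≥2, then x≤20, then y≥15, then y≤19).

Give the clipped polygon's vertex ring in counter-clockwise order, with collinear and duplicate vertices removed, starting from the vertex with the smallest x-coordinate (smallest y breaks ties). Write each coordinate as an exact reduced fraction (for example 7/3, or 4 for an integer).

1. After x ≥ 2: [(2,17/9) (19,0) (19,1) (11,12) (8,16) (5,18) (2,39/2)]
2. After x ≤ 20: [(2,17/9) (19,0) (19,1) (11,12) (8,16) (5,18) (2,39/2)]
3. After y ≥ 15: [(2,15) (35/4,15) (8,16) (5,18) (2,39/2)]
4. After y ≤ 19: [(2,19) (2,15) (35/4,15) (8,16) (5,18) (3,19)]
5. Canonical ring: [(2,15) (35/4,15) (8,16) (5,18) (3,19) (2,19)]

Clipped polygon: [(2,15) (35/4,15) (8,16) (5,18) (3,19) (2,19)]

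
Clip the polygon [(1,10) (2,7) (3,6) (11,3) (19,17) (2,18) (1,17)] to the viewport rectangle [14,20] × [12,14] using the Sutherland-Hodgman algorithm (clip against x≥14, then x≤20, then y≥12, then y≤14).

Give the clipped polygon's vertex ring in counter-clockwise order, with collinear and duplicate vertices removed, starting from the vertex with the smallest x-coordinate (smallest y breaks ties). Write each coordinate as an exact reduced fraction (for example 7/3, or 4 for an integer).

Clipped polygon: [(14,12) (113/7,12) (121/7,14) (14,14)]

1. After x ≥ 14: [(14,33/4) (19,17) (14,294/17)]
2. After x ≤ 20: [(14,33/4) (19,17) (14,294/17)]
3. After y ≥ 12: [(14,12) (113/7,12) (19,17) (14,294/17)]
4. After y ≤ 14: [(14,14) (14,12) (113/7,12) (121/7,14)]
5. Canonical ring: [(14,12) (113/7,12) (121/7,14) (14,14)]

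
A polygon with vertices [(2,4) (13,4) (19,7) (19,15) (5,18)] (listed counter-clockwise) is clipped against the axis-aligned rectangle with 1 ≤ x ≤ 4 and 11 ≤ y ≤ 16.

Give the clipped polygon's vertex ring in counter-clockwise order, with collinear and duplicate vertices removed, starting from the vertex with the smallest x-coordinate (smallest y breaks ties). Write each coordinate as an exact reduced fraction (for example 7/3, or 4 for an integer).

1. After x ≥ 1: [(2,4) (13,4) (19,7) (19,15) (5,18)]
2. After x ≤ 4: [(4,40/3) (2,4) (4,4)]
3. After y ≥ 11: [(4,11) (4,40/3) (7/2,11)]
4. After y ≤ 16: [(4,11) (4,40/3) (7/2,11)]
5. Canonical ring: [(7/2,11) (4,11) (4,40/3)]

Clipped polygon: [(7/2,11) (4,11) (4,40/3)]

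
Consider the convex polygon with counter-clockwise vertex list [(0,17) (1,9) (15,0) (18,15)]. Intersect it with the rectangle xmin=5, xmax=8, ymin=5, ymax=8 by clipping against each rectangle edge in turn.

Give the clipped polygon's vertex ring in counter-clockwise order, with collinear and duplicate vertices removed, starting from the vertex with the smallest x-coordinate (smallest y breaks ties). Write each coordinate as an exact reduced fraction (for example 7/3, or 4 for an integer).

1. After x ≥ 5: [(5,148/9) (5,45/7) (15,0) (18,15)]
2. After x ≤ 8: [(8,145/9) (5,148/9) (5,45/7) (8,9/2)]
3. After y ≥ 5: [(8,5) (8,145/9) (5,148/9) (5,45/7) (65/9,5)]
4. After y ≤ 8: [(8,5) (8,8) (5,8) (5,45/7) (65/9,5)]
5. Canonical ring: [(5,45/7) (65/9,5) (8,5) (8,8) (5,8)]

Clipped polygon: [(5,45/7) (65/9,5) (8,5) (8,8) (5,8)]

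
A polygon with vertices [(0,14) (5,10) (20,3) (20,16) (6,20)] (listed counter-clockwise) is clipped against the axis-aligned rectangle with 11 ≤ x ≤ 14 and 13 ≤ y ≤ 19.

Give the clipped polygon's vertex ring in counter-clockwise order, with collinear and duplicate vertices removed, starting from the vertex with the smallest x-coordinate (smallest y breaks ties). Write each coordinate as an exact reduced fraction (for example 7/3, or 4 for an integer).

1. After x ≥ 11: [(11,36/5) (20,3) (20,16) (11,130/7)]
2. After x ≤ 14: [(11,36/5) (14,29/5) (14,124/7) (11,130/7)]
3. After y ≥ 13: [(11,13) (14,13) (14,124/7) (11,130/7)]
4. After y ≤ 19: [(11,13) (14,13) (14,124/7) (11,130/7)]
5. Canonical ring: [(11,13) (14,13) (14,124/7) (11,130/7)]

Clipped polygon: [(11,13) (14,13) (14,124/7) (11,130/7)]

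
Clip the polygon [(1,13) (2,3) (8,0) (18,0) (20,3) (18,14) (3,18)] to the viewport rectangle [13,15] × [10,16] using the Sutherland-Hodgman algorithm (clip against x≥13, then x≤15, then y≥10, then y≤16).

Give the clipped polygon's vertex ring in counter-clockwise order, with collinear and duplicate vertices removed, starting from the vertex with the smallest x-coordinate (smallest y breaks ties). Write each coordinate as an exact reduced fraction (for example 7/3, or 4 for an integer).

Clipped polygon: [(13,10) (15,10) (15,74/5) (13,46/3)]

1. After x ≥ 13: [(13,0) (18,0) (20,3) (18,14) (13,46/3)]
2. After x ≤ 15: [(13,0) (15,0) (15,74/5) (13,46/3)]
3. After y ≥ 10: [(13,10) (15,10) (15,74/5) (13,46/3)]
4. After y ≤ 16: [(13,10) (15,10) (15,74/5) (13,46/3)]
5. Canonical ring: [(13,10) (15,10) (15,74/5) (13,46/3)]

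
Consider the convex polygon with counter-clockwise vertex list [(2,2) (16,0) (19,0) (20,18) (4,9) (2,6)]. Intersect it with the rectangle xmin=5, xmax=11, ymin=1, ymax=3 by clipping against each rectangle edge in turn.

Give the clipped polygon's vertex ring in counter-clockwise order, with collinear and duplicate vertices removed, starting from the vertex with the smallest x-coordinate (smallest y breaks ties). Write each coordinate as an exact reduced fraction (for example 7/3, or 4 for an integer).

Clipped polygon: [(5,11/7) (9,1) (11,1) (11,3) (5,3)]

1. After x ≥ 5: [(5,11/7) (16,0) (19,0) (20,18) (5,153/16)]
2. After x ≤ 11: [(5,11/7) (11,5/7) (11,207/16) (5,153/16)]
3. After y ≥ 1: [(5,11/7) (9,1) (11,1) (11,207/16) (5,153/16)]
4. After y ≤ 3: [(5,3) (5,11/7) (9,1) (11,1) (11,3)]
5. Canonical ring: [(5,11/7) (9,1) (11,1) (11,3) (5,3)]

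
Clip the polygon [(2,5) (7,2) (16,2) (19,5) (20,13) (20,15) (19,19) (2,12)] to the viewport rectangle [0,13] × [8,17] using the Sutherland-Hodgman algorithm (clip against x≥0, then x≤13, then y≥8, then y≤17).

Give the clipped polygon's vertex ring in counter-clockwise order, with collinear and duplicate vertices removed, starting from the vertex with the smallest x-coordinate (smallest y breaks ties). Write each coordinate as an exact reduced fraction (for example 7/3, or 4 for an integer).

1. After x ≥ 0: [(2,5) (7,2) (16,2) (19,5) (20,13) (20,15) (19,19) (2,12)]
2. After x ≤ 13: [(2,5) (7,2) (13,2) (13,281/17) (2,12)]
3. After y ≥ 8: [(2,8) (13,8) (13,281/17) (2,12)]
4. After y ≤ 17: [(2,8) (13,8) (13,281/17) (2,12)]
5. Canonical ring: [(2,8) (13,8) (13,281/17) (2,12)]

Clipped polygon: [(2,8) (13,8) (13,281/17) (2,12)]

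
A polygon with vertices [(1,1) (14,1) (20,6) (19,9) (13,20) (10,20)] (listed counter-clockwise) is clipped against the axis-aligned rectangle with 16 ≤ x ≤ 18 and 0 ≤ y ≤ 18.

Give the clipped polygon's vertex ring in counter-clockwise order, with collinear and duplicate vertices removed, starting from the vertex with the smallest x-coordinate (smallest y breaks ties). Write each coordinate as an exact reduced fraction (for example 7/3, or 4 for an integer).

Clipped polygon: [(16,8/3) (18,13/3) (18,65/6) (16,29/2)]

1. After x ≥ 16: [(16,8/3) (20,6) (19,9) (16,29/2)]
2. After x ≤ 18: [(16,8/3) (18,13/3) (18,65/6) (16,29/2)]
3. After y ≥ 0: [(16,8/3) (18,13/3) (18,65/6) (16,29/2)]
4. After y ≤ 18: [(16,8/3) (18,13/3) (18,65/6) (16,29/2)]
5. Canonical ring: [(16,8/3) (18,13/3) (18,65/6) (16,29/2)]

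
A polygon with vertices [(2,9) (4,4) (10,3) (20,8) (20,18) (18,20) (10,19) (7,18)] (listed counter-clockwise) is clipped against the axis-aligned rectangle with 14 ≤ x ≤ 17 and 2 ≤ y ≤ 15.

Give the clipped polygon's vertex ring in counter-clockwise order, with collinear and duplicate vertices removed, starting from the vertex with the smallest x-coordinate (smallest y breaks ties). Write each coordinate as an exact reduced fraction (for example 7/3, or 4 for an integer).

Clipped polygon: [(14,5) (17,13/2) (17,15) (14,15)]

1. After x ≥ 14: [(14,5) (20,8) (20,18) (18,20) (14,39/2)]
2. After x ≤ 17: [(14,5) (17,13/2) (17,159/8) (14,39/2)]
3. After y ≥ 2: [(14,5) (17,13/2) (17,159/8) (14,39/2)]
4. After y ≤ 15: [(14,15) (14,5) (17,13/2) (17,15)]
5. Canonical ring: [(14,5) (17,13/2) (17,15) (14,15)]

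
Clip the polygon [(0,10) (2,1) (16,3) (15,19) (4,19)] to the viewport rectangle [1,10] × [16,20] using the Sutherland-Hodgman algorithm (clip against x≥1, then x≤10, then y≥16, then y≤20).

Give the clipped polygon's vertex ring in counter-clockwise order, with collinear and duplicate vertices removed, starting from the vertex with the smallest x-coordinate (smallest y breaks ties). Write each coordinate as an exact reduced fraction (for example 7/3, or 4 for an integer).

Clipped polygon: [(8/3,16) (10,16) (10,19) (4,19)]

1. After x ≥ 1: [(1,49/4) (1,11/2) (2,1) (16,3) (15,19) (4,19)]
2. After x ≤ 10: [(1,49/4) (1,11/2) (2,1) (10,15/7) (10,19) (4,19)]
3. After y ≥ 16: [(8/3,16) (10,16) (10,19) (4,19)]
4. After y ≤ 20: [(8/3,16) (10,16) (10,19) (4,19)]
5. Canonical ring: [(8/3,16) (10,16) (10,19) (4,19)]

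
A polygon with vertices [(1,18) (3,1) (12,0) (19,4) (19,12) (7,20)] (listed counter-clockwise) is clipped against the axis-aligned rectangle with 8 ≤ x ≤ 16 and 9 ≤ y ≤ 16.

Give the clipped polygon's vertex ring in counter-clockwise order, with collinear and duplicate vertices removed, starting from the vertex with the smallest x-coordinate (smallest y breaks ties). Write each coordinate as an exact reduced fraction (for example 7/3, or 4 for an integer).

Clipped polygon: [(8,9) (16,9) (16,14) (13,16) (8,16)]

1. After x ≥ 8: [(8,4/9) (12,0) (19,4) (19,12) (8,58/3)]
2. After x ≤ 16: [(8,4/9) (12,0) (16,16/7) (16,14) (8,58/3)]
3. After y ≥ 9: [(8,9) (16,9) (16,14) (8,58/3)]
4. After y ≤ 16: [(8,16) (8,9) (16,9) (16,14) (13,16)]
5. Canonical ring: [(8,9) (16,9) (16,14) (13,16) (8,16)]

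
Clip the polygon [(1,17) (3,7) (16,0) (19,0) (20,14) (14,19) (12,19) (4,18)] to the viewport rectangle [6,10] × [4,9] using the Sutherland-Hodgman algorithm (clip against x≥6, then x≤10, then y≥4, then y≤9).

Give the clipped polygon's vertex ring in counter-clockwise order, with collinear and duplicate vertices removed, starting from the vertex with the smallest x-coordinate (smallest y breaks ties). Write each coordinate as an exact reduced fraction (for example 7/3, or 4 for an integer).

Clipped polygon: [(6,70/13) (60/7,4) (10,4) (10,9) (6,9)]

1. After x ≥ 6: [(6,70/13) (16,0) (19,0) (20,14) (14,19) (12,19) (6,73/4)]
2. After x ≤ 10: [(6,70/13) (10,42/13) (10,75/4) (6,73/4)]
3. After y ≥ 4: [(6,70/13) (60/7,4) (10,4) (10,75/4) (6,73/4)]
4. After y ≤ 9: [(6,9) (6,70/13) (60/7,4) (10,4) (10,9)]
5. Canonical ring: [(6,70/13) (60/7,4) (10,4) (10,9) (6,9)]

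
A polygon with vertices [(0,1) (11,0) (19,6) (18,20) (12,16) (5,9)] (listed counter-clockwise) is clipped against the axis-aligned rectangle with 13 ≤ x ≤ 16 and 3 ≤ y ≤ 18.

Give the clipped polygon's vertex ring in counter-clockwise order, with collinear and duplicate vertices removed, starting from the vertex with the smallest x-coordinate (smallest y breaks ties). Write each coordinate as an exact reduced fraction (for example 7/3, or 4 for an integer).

1. After x ≥ 13: [(13,3/2) (19,6) (18,20) (13,50/3)]
2. After x ≤ 16: [(13,3/2) (16,15/4) (16,56/3) (13,50/3)]
3. After y ≥ 3: [(13,3) (15,3) (16,15/4) (16,56/3) (13,50/3)]
4. After y ≤ 18: [(13,3) (15,3) (16,15/4) (16,18) (15,18) (13,50/3)]
5. Canonical ring: [(13,3) (15,3) (16,15/4) (16,18) (15,18) (13,50/3)]

Clipped polygon: [(13,3) (15,3) (16,15/4) (16,18) (15,18) (13,50/3)]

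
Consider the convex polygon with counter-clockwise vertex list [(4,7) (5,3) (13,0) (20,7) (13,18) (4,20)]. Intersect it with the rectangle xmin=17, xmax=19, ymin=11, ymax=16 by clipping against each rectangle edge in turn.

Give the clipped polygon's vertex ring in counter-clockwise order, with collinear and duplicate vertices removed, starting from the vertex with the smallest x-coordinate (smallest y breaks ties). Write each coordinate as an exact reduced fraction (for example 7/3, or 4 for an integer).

1. After x ≥ 17: [(17,4) (20,7) (17,82/7)]
2. After x ≤ 19: [(17,4) (19,6) (19,60/7) (17,82/7)]
3. After y ≥ 11: [(17,11) (192/11,11) (17,82/7)]
4. After y ≤ 16: [(17,11) (192/11,11) (17,82/7)]
5. Canonical ring: [(17,11) (192/11,11) (17,82/7)]

Clipped polygon: [(17,11) (192/11,11) (17,82/7)]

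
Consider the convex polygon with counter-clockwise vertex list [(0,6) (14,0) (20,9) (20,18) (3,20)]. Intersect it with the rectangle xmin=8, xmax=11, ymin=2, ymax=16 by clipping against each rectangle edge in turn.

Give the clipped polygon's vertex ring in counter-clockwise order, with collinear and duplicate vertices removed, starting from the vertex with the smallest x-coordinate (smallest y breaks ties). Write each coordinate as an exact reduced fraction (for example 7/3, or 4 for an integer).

1. After x ≥ 8: [(8,18/7) (14,0) (20,9) (20,18) (8,330/17)]
2. After x ≤ 11: [(8,18/7) (11,9/7) (11,324/17) (8,330/17)]
3. After y ≥ 2: [(8,18/7) (28/3,2) (11,2) (11,324/17) (8,330/17)]
4. After y ≤ 16: [(8,16) (8,18/7) (28/3,2) (11,2) (11,16)]
5. Canonical ring: [(8,18/7) (28/3,2) (11,2) (11,16) (8,16)]

Clipped polygon: [(8,18/7) (28/3,2) (11,2) (11,16) (8,16)]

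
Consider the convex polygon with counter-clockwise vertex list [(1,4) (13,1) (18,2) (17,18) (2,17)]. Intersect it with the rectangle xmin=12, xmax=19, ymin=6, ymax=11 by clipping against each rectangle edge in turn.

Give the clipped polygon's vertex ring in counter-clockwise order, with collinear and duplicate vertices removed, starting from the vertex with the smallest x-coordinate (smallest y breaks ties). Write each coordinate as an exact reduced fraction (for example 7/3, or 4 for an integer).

1. After x ≥ 12: [(12,5/4) (13,1) (18,2) (17,18) (12,53/3)]
2. After x ≤ 19: [(12,5/4) (13,1) (18,2) (17,18) (12,53/3)]
3. After y ≥ 6: [(12,6) (71/4,6) (17,18) (12,53/3)]
4. After y ≤ 11: [(12,11) (12,6) (71/4,6) (279/16,11)]
5. Canonical ring: [(12,6) (71/4,6) (279/16,11) (12,11)]

Clipped polygon: [(12,6) (71/4,6) (279/16,11) (12,11)]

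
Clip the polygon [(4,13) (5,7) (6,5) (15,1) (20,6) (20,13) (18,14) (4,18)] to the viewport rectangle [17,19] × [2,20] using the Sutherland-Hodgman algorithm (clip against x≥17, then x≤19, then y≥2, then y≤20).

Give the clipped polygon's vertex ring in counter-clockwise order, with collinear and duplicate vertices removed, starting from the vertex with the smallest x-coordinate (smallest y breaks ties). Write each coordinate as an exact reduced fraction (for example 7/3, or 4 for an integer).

Clipped polygon: [(17,3) (19,5) (19,27/2) (18,14) (17,100/7)]

1. After x ≥ 17: [(17,3) (20,6) (20,13) (18,14) (17,100/7)]
2. After x ≤ 19: [(17,3) (19,5) (19,27/2) (18,14) (17,100/7)]
3. After y ≥ 2: [(17,3) (19,5) (19,27/2) (18,14) (17,100/7)]
4. After y ≤ 20: [(17,3) (19,5) (19,27/2) (18,14) (17,100/7)]
5. Canonical ring: [(17,3) (19,5) (19,27/2) (18,14) (17,100/7)]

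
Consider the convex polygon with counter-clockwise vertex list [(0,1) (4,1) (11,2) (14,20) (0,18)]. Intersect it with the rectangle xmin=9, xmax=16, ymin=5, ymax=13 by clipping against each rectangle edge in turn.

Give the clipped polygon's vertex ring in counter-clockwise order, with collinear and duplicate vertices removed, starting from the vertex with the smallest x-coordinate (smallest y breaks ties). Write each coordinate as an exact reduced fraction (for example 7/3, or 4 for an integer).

1. After x ≥ 9: [(9,12/7) (11,2) (14,20) (9,135/7)]
2. After x ≤ 16: [(9,12/7) (11,2) (14,20) (9,135/7)]
3. After y ≥ 5: [(9,5) (23/2,5) (14,20) (9,135/7)]
4. After y ≤ 13: [(9,13) (9,5) (23/2,5) (77/6,13)]
5. Canonical ring: [(9,5) (23/2,5) (77/6,13) (9,13)]

Clipped polygon: [(9,5) (23/2,5) (77/6,13) (9,13)]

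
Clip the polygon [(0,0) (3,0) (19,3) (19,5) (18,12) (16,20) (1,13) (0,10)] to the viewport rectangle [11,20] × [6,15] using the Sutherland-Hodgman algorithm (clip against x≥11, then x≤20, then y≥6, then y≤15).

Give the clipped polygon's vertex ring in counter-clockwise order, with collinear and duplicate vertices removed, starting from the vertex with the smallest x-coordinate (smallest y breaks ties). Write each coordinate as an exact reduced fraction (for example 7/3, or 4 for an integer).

1. After x ≥ 11: [(11,3/2) (19,3) (19,5) (18,12) (16,20) (11,53/3)]
2. After x ≤ 20: [(11,3/2) (19,3) (19,5) (18,12) (16,20) (11,53/3)]
3. After y ≥ 6: [(11,6) (132/7,6) (18,12) (16,20) (11,53/3)]
4. After y ≤ 15: [(11,15) (11,6) (132/7,6) (18,12) (69/4,15)]
5. Canonical ring: [(11,6) (132/7,6) (18,12) (69/4,15) (11,15)]

Clipped polygon: [(11,6) (132/7,6) (18,12) (69/4,15) (11,15)]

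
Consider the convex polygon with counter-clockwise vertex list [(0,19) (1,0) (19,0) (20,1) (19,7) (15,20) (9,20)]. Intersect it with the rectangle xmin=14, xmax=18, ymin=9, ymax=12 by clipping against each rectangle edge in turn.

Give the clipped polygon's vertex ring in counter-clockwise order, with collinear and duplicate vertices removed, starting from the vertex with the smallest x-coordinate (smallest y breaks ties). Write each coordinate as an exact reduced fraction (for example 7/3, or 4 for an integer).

Clipped polygon: [(14,9) (18,9) (18,41/4) (227/13,12) (14,12)]

1. After x ≥ 14: [(14,0) (19,0) (20,1) (19,7) (15,20) (14,20)]
2. After x ≤ 18: [(14,0) (18,0) (18,41/4) (15,20) (14,20)]
3. After y ≥ 9: [(14,9) (18,9) (18,41/4) (15,20) (14,20)]
4. After y ≤ 12: [(14,12) (14,9) (18,9) (18,41/4) (227/13,12)]
5. Canonical ring: [(14,9) (18,9) (18,41/4) (227/13,12) (14,12)]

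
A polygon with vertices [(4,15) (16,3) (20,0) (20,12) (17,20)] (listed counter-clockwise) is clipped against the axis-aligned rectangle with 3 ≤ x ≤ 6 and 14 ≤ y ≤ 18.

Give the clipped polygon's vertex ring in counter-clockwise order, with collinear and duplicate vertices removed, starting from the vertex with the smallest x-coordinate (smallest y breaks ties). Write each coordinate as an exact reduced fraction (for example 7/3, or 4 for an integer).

1. After x ≥ 3: [(4,15) (16,3) (20,0) (20,12) (17,20)]
2. After x ≤ 6: [(6,205/13) (4,15) (6,13)]
3. After y ≥ 14: [(6,14) (6,205/13) (4,15) (5,14)]
4. After y ≤ 18: [(6,14) (6,205/13) (4,15) (5,14)]
5. Canonical ring: [(4,15) (5,14) (6,14) (6,205/13)]

Clipped polygon: [(4,15) (5,14) (6,14) (6,205/13)]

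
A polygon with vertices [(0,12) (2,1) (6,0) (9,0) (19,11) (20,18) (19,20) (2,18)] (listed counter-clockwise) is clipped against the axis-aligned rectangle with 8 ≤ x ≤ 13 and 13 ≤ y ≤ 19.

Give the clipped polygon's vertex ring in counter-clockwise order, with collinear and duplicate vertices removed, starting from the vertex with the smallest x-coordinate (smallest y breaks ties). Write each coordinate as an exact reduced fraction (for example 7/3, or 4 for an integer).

Clipped polygon: [(8,13) (13,13) (13,19) (21/2,19) (8,318/17)]

1. After x ≥ 8: [(8,0) (9,0) (19,11) (20,18) (19,20) (8,318/17)]
2. After x ≤ 13: [(8,0) (9,0) (13,22/5) (13,328/17) (8,318/17)]
3. After y ≥ 13: [(8,13) (13,13) (13,328/17) (8,318/17)]
4. After y ≤ 19: [(8,13) (13,13) (13,19) (21/2,19) (8,318/17)]
5. Canonical ring: [(8,13) (13,13) (13,19) (21/2,19) (8,318/17)]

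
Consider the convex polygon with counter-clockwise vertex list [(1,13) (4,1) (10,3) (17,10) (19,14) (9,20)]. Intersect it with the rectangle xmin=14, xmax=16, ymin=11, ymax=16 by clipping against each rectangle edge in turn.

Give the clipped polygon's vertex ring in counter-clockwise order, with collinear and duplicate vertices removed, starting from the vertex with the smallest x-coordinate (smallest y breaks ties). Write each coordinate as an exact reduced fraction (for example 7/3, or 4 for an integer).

1. After x ≥ 14: [(14,7) (17,10) (19,14) (14,17)]
2. After x ≤ 16: [(14,7) (16,9) (16,79/5) (14,17)]
3. After y ≥ 11: [(14,11) (16,11) (16,79/5) (14,17)]
4. After y ≤ 16: [(14,16) (14,11) (16,11) (16,79/5) (47/3,16)]
5. Canonical ring: [(14,11) (16,11) (16,79/5) (47/3,16) (14,16)]

Clipped polygon: [(14,11) (16,11) (16,79/5) (47/3,16) (14,16)]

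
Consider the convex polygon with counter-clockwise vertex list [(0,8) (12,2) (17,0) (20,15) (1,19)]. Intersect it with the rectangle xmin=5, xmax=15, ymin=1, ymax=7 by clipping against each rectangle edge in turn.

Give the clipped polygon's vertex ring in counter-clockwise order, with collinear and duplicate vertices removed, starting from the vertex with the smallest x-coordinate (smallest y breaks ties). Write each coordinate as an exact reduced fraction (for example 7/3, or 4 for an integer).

Clipped polygon: [(5,11/2) (12,2) (29/2,1) (15,1) (15,7) (5,7)]

1. After x ≥ 5: [(5,11/2) (12,2) (17,0) (20,15) (5,345/19)]
2. After x ≤ 15: [(5,11/2) (12,2) (15,4/5) (15,305/19) (5,345/19)]
3. After y ≥ 1: [(5,11/2) (12,2) (29/2,1) (15,1) (15,305/19) (5,345/19)]
4. After y ≤ 7: [(5,7) (5,11/2) (12,2) (29/2,1) (15,1) (15,7)]
5. Canonical ring: [(5,11/2) (12,2) (29/2,1) (15,1) (15,7) (5,7)]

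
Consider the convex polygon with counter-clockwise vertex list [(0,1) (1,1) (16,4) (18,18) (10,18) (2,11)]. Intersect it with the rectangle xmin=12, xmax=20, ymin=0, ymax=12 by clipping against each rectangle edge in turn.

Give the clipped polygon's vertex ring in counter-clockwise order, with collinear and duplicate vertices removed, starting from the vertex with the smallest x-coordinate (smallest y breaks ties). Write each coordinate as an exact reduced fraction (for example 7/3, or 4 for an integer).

Clipped polygon: [(12,16/5) (16,4) (120/7,12) (12,12)]

1. After x ≥ 12: [(12,16/5) (16,4) (18,18) (12,18)]
2. After x ≤ 20: [(12,16/5) (16,4) (18,18) (12,18)]
3. After y ≥ 0: [(12,16/5) (16,4) (18,18) (12,18)]
4. After y ≤ 12: [(12,12) (12,16/5) (16,4) (120/7,12)]
5. Canonical ring: [(12,16/5) (16,4) (120/7,12) (12,12)]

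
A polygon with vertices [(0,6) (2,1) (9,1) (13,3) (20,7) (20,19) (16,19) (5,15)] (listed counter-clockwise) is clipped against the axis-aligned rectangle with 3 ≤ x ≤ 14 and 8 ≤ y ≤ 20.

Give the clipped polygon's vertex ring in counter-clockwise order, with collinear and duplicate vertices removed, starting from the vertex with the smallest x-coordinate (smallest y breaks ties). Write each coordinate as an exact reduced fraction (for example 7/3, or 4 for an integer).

1. After x ≥ 3: [(3,57/5) (3,1) (9,1) (13,3) (20,7) (20,19) (16,19) (5,15)]
2. After x ≤ 14: [(3,57/5) (3,1) (9,1) (13,3) (14,25/7) (14,201/11) (5,15)]
3. After y ≥ 8: [(3,57/5) (3,8) (14,8) (14,201/11) (5,15)]
4. After y ≤ 20: [(3,57/5) (3,8) (14,8) (14,201/11) (5,15)]
5. Canonical ring: [(3,8) (14,8) (14,201/11) (5,15) (3,57/5)]

Clipped polygon: [(3,8) (14,8) (14,201/11) (5,15) (3,57/5)]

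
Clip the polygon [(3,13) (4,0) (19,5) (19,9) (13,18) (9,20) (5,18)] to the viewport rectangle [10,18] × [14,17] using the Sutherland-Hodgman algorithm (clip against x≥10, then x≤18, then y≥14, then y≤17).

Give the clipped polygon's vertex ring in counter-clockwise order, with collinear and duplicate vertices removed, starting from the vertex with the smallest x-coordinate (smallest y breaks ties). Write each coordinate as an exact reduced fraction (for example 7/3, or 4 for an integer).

Clipped polygon: [(10,14) (47/3,14) (41/3,17) (10,17)]

1. After x ≥ 10: [(10,2) (19,5) (19,9) (13,18) (10,39/2)]
2. After x ≤ 18: [(10,2) (18,14/3) (18,21/2) (13,18) (10,39/2)]
3. After y ≥ 14: [(10,14) (47/3,14) (13,18) (10,39/2)]
4. After y ≤ 17: [(10,17) (10,14) (47/3,14) (41/3,17)]
5. Canonical ring: [(10,14) (47/3,14) (41/3,17) (10,17)]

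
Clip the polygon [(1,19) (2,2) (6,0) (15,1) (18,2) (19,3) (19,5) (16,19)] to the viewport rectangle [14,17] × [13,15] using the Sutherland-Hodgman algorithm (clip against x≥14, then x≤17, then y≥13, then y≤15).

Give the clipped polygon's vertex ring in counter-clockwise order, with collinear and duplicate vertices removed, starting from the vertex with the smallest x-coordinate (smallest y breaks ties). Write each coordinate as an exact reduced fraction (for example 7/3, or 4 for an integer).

Clipped polygon: [(14,13) (17,13) (17,43/3) (118/7,15) (14,15)]

1. After x ≥ 14: [(14,19) (14,8/9) (15,1) (18,2) (19,3) (19,5) (16,19)]
2. After x ≤ 17: [(14,19) (14,8/9) (15,1) (17,5/3) (17,43/3) (16,19)]
3. After y ≥ 13: [(14,19) (14,13) (17,13) (17,43/3) (16,19)]
4. After y ≤ 15: [(14,15) (14,13) (17,13) (17,43/3) (118/7,15)]
5. Canonical ring: [(14,13) (17,13) (17,43/3) (118/7,15) (14,15)]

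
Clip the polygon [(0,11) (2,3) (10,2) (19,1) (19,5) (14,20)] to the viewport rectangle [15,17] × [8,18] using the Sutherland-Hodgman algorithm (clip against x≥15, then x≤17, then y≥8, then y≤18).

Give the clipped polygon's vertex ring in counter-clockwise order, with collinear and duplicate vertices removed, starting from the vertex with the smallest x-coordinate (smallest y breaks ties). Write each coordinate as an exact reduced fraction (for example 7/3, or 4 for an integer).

Clipped polygon: [(15,8) (17,8) (17,11) (15,17)]

1. After x ≥ 15: [(15,13/9) (19,1) (19,5) (15,17)]
2. After x ≤ 17: [(15,13/9) (17,11/9) (17,11) (15,17)]
3. After y ≥ 8: [(15,8) (17,8) (17,11) (15,17)]
4. After y ≤ 18: [(15,8) (17,8) (17,11) (15,17)]
5. Canonical ring: [(15,8) (17,8) (17,11) (15,17)]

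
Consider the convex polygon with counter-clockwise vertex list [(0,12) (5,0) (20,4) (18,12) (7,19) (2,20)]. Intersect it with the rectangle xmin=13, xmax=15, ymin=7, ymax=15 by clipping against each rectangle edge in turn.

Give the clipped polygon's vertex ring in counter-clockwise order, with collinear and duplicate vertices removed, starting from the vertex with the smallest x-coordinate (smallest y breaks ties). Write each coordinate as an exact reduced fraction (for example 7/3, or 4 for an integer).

1. After x ≥ 13: [(13,32/15) (20,4) (18,12) (13,167/11)]
2. After x ≤ 15: [(13,32/15) (15,8/3) (15,153/11) (13,167/11)]
3. After y ≥ 7: [(13,7) (15,7) (15,153/11) (13,167/11)]
4. After y ≤ 15: [(13,15) (13,7) (15,7) (15,153/11) (93/7,15)]
5. Canonical ring: [(13,7) (15,7) (15,153/11) (93/7,15) (13,15)]

Clipped polygon: [(13,7) (15,7) (15,153/11) (93/7,15) (13,15)]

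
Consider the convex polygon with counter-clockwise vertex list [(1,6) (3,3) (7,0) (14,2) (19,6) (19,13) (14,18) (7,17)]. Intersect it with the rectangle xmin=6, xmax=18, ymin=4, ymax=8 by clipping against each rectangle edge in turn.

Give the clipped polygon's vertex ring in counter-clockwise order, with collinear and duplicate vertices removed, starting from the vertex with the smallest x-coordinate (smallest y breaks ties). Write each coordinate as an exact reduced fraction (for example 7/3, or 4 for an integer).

Clipped polygon: [(6,4) (33/2,4) (18,26/5) (18,8) (6,8)]

1. After x ≥ 6: [(6,91/6) (6,3/4) (7,0) (14,2) (19,6) (19,13) (14,18) (7,17)]
2. After x ≤ 18: [(6,91/6) (6,3/4) (7,0) (14,2) (18,26/5) (18,14) (14,18) (7,17)]
3. After y ≥ 4: [(6,91/6) (6,4) (33/2,4) (18,26/5) (18,14) (14,18) (7,17)]
4. After y ≤ 8: [(6,8) (6,4) (33/2,4) (18,26/5) (18,8)]
5. Canonical ring: [(6,4) (33/2,4) (18,26/5) (18,8) (6,8)]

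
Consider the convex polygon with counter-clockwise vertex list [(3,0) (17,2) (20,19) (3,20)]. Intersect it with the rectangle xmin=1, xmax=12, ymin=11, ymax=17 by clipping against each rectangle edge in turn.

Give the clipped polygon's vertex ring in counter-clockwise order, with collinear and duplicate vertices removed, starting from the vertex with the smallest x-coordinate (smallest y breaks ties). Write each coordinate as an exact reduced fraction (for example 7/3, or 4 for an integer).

1. After x ≥ 1: [(3,0) (17,2) (20,19) (3,20)]
2. After x ≤ 12: [(3,0) (12,9/7) (12,331/17) (3,20)]
3. After y ≥ 11: [(3,11) (12,11) (12,331/17) (3,20)]
4. After y ≤ 17: [(3,17) (3,11) (12,11) (12,17)]
5. Canonical ring: [(3,11) (12,11) (12,17) (3,17)]

Clipped polygon: [(3,11) (12,11) (12,17) (3,17)]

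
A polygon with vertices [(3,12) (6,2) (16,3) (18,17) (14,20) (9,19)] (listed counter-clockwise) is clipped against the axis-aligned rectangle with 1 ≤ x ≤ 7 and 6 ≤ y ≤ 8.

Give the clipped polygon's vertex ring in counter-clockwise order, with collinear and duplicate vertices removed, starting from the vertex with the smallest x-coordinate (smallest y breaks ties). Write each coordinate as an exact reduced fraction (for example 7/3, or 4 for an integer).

Clipped polygon: [(21/5,8) (24/5,6) (7,6) (7,8)]

1. After x ≥ 1: [(3,12) (6,2) (16,3) (18,17) (14,20) (9,19)]
2. After x ≤ 7: [(7,50/3) (3,12) (6,2) (7,21/10)]
3. After y ≥ 6: [(7,6) (7,50/3) (3,12) (24/5,6)]
4. After y ≤ 8: [(7,6) (7,8) (21/5,8) (24/5,6)]
5. Canonical ring: [(21/5,8) (24/5,6) (7,6) (7,8)]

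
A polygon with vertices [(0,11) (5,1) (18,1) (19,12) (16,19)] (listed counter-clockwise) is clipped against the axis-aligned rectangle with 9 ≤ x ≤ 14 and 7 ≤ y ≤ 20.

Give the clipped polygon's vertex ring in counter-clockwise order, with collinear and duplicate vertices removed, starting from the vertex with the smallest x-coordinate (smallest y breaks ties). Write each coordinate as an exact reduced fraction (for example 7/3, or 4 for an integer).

1. After x ≥ 9: [(9,31/2) (9,1) (18,1) (19,12) (16,19)]
2. After x ≤ 14: [(14,18) (9,31/2) (9,1) (14,1)]
3. After y ≥ 7: [(14,7) (14,18) (9,31/2) (9,7)]
4. After y ≤ 20: [(14,7) (14,18) (9,31/2) (9,7)]
5. Canonical ring: [(9,7) (14,7) (14,18) (9,31/2)]

Clipped polygon: [(9,7) (14,7) (14,18) (9,31/2)]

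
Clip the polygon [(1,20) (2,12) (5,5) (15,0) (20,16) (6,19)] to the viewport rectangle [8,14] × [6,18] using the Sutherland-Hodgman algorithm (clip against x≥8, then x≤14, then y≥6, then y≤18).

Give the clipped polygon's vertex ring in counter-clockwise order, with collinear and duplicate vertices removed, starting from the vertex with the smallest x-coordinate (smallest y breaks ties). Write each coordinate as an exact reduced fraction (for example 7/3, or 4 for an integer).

1. After x ≥ 8: [(8,7/2) (15,0) (20,16) (8,130/7)]
2. After x ≤ 14: [(8,7/2) (14,1/2) (14,121/7) (8,130/7)]
3. After y ≥ 6: [(8,6) (14,6) (14,121/7) (8,130/7)]
4. After y ≤ 18: [(8,18) (8,6) (14,6) (14,121/7) (32/3,18)]
5. Canonical ring: [(8,6) (14,6) (14,121/7) (32/3,18) (8,18)]

Clipped polygon: [(8,6) (14,6) (14,121/7) (32/3,18) (8,18)]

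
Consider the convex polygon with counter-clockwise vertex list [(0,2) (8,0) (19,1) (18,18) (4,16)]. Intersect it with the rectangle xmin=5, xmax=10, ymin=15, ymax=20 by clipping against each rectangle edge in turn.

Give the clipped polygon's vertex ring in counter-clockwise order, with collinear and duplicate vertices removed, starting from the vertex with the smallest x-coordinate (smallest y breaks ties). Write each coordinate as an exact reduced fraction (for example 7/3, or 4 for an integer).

1. After x ≥ 5: [(5,3/4) (8,0) (19,1) (18,18) (5,113/7)]
2. After x ≤ 10: [(5,3/4) (8,0) (10,2/11) (10,118/7) (5,113/7)]
3. After y ≥ 15: [(5,15) (10,15) (10,118/7) (5,113/7)]
4. After y ≤ 20: [(5,15) (10,15) (10,118/7) (5,113/7)]
5. Canonical ring: [(5,15) (10,15) (10,118/7) (5,113/7)]

Clipped polygon: [(5,15) (10,15) (10,118/7) (5,113/7)]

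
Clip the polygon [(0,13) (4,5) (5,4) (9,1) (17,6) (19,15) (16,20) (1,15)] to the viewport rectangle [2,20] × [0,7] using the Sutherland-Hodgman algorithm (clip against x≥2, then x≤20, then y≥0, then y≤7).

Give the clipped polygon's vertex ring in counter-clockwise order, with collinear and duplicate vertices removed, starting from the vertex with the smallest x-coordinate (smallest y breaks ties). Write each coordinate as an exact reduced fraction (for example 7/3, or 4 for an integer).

1. After x ≥ 2: [(2,9) (4,5) (5,4) (9,1) (17,6) (19,15) (16,20) (2,46/3)]
2. After x ≤ 20: [(2,9) (4,5) (5,4) (9,1) (17,6) (19,15) (16,20) (2,46/3)]
3. After y ≥ 0: [(2,9) (4,5) (5,4) (9,1) (17,6) (19,15) (16,20) (2,46/3)]
4. After y ≤ 7: [(3,7) (4,5) (5,4) (9,1) (17,6) (155/9,7)]
5. Canonical ring: [(3,7) (4,5) (5,4) (9,1) (17,6) (155/9,7)]

Clipped polygon: [(3,7) (4,5) (5,4) (9,1) (17,6) (155/9,7)]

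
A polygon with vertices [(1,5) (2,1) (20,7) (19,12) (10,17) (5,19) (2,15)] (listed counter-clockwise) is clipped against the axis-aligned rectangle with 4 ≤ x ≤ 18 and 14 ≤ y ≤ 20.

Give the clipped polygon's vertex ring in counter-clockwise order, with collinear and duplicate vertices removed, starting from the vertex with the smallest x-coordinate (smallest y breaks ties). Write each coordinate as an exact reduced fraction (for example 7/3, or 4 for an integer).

Clipped polygon: [(4,14) (77/5,14) (10,17) (5,19) (4,53/3)]

1. After x ≥ 4: [(4,5/3) (20,7) (19,12) (10,17) (5,19) (4,53/3)]
2. After x ≤ 18: [(4,5/3) (18,19/3) (18,113/9) (10,17) (5,19) (4,53/3)]
3. After y ≥ 14: [(4,14) (77/5,14) (10,17) (5,19) (4,53/3)]
4. After y ≤ 20: [(4,14) (77/5,14) (10,17) (5,19) (4,53/3)]
5. Canonical ring: [(4,14) (77/5,14) (10,17) (5,19) (4,53/3)]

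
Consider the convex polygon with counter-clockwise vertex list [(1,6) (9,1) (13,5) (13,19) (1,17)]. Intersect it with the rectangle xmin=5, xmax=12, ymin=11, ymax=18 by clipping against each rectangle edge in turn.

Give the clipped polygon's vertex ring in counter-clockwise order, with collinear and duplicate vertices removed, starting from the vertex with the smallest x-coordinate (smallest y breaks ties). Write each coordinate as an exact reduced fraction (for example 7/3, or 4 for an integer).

Clipped polygon: [(5,11) (12,11) (12,18) (7,18) (5,53/3)]

1. After x ≥ 5: [(5,7/2) (9,1) (13,5) (13,19) (5,53/3)]
2. After x ≤ 12: [(5,7/2) (9,1) (12,4) (12,113/6) (5,53/3)]
3. After y ≥ 11: [(5,11) (12,11) (12,113/6) (5,53/3)]
4. After y ≤ 18: [(5,11) (12,11) (12,18) (7,18) (5,53/3)]
5. Canonical ring: [(5,11) (12,11) (12,18) (7,18) (5,53/3)]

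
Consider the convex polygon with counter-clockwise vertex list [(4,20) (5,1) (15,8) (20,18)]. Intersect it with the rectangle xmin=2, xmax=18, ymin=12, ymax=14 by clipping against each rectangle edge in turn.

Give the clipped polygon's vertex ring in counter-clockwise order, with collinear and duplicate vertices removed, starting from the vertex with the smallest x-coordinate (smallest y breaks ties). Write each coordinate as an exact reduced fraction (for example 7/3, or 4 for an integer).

1. After x ≥ 2: [(4,20) (5,1) (15,8) (20,18)]
2. After x ≤ 18: [(18,73/4) (4,20) (5,1) (15,8) (18,14)]
3. After y ≥ 12: [(18,73/4) (4,20) (84/19,12) (17,12) (18,14)]
4. After y ≤ 14: [(18,14) (82/19,14) (84/19,12) (17,12) (18,14)]
5. Canonical ring: [(82/19,14) (84/19,12) (17,12) (18,14)]

Clipped polygon: [(82/19,14) (84/19,12) (17,12) (18,14)]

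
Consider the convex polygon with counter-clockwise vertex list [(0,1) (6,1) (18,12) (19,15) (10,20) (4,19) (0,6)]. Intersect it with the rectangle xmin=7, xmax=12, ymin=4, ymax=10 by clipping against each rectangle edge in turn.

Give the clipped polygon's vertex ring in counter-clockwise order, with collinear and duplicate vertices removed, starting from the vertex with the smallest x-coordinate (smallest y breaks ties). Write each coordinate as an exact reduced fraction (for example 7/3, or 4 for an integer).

1. After x ≥ 7: [(7,23/12) (18,12) (19,15) (10,20) (7,39/2)]
2. After x ≤ 12: [(7,23/12) (12,13/2) (12,170/9) (10,20) (7,39/2)]
3. After y ≥ 4: [(7,4) (102/11,4) (12,13/2) (12,170/9) (10,20) (7,39/2)]
4. After y ≤ 10: [(7,10) (7,4) (102/11,4) (12,13/2) (12,10)]
5. Canonical ring: [(7,4) (102/11,4) (12,13/2) (12,10) (7,10)]

Clipped polygon: [(7,4) (102/11,4) (12,13/2) (12,10) (7,10)]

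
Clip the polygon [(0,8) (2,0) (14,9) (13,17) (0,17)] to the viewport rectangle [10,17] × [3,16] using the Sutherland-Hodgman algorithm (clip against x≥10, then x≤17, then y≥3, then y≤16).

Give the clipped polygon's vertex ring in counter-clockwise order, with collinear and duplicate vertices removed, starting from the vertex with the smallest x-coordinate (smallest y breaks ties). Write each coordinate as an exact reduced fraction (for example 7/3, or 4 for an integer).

Clipped polygon: [(10,6) (14,9) (105/8,16) (10,16)]

1. After x ≥ 10: [(10,6) (14,9) (13,17) (10,17)]
2. After x ≤ 17: [(10,6) (14,9) (13,17) (10,17)]
3. After y ≥ 3: [(10,6) (14,9) (13,17) (10,17)]
4. After y ≤ 16: [(10,16) (10,6) (14,9) (105/8,16)]
5. Canonical ring: [(10,6) (14,9) (105/8,16) (10,16)]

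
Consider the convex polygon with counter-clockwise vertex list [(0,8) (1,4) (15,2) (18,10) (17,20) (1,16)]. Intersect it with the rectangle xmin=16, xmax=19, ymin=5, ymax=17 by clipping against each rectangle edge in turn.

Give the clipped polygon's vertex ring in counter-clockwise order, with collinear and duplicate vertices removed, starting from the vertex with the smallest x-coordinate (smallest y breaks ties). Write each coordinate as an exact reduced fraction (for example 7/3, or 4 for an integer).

1. After x ≥ 16: [(16,14/3) (18,10) (17,20) (16,79/4)]
2. After x ≤ 19: [(16,14/3) (18,10) (17,20) (16,79/4)]
3. After y ≥ 5: [(16,5) (129/8,5) (18,10) (17,20) (16,79/4)]
4. After y ≤ 17: [(16,17) (16,5) (129/8,5) (18,10) (173/10,17)]
5. Canonical ring: [(16,5) (129/8,5) (18,10) (173/10,17) (16,17)]

Clipped polygon: [(16,5) (129/8,5) (18,10) (173/10,17) (16,17)]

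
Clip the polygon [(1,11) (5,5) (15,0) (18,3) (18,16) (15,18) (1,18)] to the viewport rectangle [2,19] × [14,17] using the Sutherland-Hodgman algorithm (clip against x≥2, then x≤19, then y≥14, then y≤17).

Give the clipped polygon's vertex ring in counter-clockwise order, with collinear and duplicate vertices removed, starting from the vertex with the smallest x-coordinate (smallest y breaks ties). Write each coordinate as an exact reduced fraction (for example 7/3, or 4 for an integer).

Clipped polygon: [(2,14) (18,14) (18,16) (33/2,17) (2,17)]

1. After x ≥ 2: [(2,19/2) (5,5) (15,0) (18,3) (18,16) (15,18) (2,18)]
2. After x ≤ 19: [(2,19/2) (5,5) (15,0) (18,3) (18,16) (15,18) (2,18)]
3. After y ≥ 14: [(2,14) (18,14) (18,16) (15,18) (2,18)]
4. After y ≤ 17: [(2,17) (2,14) (18,14) (18,16) (33/2,17)]
5. Canonical ring: [(2,14) (18,14) (18,16) (33/2,17) (2,17)]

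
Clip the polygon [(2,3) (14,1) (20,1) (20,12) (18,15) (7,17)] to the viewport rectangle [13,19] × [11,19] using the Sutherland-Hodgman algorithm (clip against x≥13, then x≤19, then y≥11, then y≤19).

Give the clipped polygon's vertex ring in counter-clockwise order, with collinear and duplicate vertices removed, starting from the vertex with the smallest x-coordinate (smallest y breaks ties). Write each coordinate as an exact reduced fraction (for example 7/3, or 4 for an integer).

Clipped polygon: [(13,11) (19,11) (19,27/2) (18,15) (13,175/11)]

1. After x ≥ 13: [(13,7/6) (14,1) (20,1) (20,12) (18,15) (13,175/11)]
2. After x ≤ 19: [(13,7/6) (14,1) (19,1) (19,27/2) (18,15) (13,175/11)]
3. After y ≥ 11: [(13,11) (19,11) (19,27/2) (18,15) (13,175/11)]
4. After y ≤ 19: [(13,11) (19,11) (19,27/2) (18,15) (13,175/11)]
5. Canonical ring: [(13,11) (19,11) (19,27/2) (18,15) (13,175/11)]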